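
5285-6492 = -1207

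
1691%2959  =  1691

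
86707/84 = 86707/84 = 1032.23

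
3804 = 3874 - 70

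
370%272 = 98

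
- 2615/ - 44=59  +  19/44=59.43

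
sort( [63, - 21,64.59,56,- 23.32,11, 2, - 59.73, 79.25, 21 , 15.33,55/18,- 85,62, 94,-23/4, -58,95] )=[ - 85,-59.73,-58,-23.32, - 21, - 23/4,2,55/18,11,15.33,21,56, 62,63,64.59,79.25, 94, 95 ] 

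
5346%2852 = 2494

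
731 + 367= 1098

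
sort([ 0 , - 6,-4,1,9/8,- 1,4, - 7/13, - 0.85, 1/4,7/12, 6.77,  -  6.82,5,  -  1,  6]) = [ - 6.82,- 6, - 4, - 1,-1, - 0.85,-7/13, 0,  1/4, 7/12, 1, 9/8,4,5,6, 6.77] 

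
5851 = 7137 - 1286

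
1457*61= 88877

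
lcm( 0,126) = 0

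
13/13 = 1 = 1.00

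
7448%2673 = 2102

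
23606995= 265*89083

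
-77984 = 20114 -98098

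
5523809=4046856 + 1476953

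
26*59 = 1534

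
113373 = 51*2223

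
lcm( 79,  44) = 3476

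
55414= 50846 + 4568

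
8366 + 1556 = 9922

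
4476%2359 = 2117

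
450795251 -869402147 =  -418606896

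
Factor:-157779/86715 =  - 373/205 = - 5^(  -  1) * 41^ (-1)*373^1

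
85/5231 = 85/5231= 0.02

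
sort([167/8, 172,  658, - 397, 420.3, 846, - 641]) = [ - 641, - 397,167/8, 172,  420.3, 658, 846] 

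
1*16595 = 16595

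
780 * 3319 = 2588820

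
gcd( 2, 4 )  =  2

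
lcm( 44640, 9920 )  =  89280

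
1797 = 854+943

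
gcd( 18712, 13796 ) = 4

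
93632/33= 2837 + 1/3 = 2837.33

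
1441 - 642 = 799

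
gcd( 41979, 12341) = 7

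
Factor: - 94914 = -2^1 * 3^2*5273^1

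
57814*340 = 19656760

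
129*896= 115584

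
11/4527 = 11/4527=0.00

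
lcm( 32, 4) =32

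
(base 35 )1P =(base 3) 2020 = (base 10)60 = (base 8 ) 74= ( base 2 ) 111100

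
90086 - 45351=44735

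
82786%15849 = 3541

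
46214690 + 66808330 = 113023020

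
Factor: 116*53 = 2^2*29^1*53^1 = 6148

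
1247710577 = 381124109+866586468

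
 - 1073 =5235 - 6308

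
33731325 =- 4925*( - 6849 ) 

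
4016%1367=1282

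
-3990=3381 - 7371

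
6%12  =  6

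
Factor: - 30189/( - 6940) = 87/20 = 2^( - 2) * 3^1*5^ (-1 )*29^1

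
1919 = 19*101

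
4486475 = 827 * 5425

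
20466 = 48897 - 28431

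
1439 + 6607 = 8046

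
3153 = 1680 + 1473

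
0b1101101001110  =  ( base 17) 1733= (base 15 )2110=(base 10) 6990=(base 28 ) 8PI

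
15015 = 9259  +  5756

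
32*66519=2128608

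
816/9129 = 16/179=0.09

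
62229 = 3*20743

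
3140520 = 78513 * 40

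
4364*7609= 33205676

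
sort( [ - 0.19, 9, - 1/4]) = [ - 1/4, - 0.19, 9]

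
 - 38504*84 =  - 3234336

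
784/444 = 1 + 85/111 = 1.77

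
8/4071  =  8/4071 = 0.00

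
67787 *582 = 39452034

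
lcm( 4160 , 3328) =16640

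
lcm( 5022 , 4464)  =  40176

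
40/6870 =4/687   =  0.01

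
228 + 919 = 1147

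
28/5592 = 7/1398 = 0.01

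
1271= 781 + 490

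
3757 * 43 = 161551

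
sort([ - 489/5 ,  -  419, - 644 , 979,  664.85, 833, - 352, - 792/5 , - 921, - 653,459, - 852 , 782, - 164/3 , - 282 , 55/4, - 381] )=[ - 921, - 852, - 653, - 644 , -419 , - 381,-352 , - 282, - 792/5  , - 489/5 ,- 164/3 , 55/4 , 459, 664.85,782, 833 , 979]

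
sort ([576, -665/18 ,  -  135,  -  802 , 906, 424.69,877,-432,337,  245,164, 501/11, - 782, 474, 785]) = [-802, - 782,-432, - 135, - 665/18, 501/11,164,245, 337,424.69 , 474, 576, 785,877, 906]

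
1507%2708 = 1507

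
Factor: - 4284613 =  - 4284613^1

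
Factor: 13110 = 2^1 * 3^1*5^1*19^1 * 23^1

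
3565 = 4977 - 1412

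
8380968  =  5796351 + 2584617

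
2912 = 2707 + 205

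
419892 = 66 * 6362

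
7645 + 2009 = 9654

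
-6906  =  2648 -9554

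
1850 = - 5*( - 370)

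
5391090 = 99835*54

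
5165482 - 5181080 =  - 15598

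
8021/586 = 13+403/586 = 13.69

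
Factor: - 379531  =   - 379531^1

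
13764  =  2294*6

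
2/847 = 2/847 = 0.00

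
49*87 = 4263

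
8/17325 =8/17325 = 0.00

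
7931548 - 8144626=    - 213078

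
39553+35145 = 74698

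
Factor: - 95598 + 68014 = -27584 = -2^6 * 431^1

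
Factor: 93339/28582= 2^( - 1) * 3^3 * 31^( - 1) * 461^( - 1) * 3457^1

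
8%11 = 8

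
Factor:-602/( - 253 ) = 2^1*7^1*11^( - 1)*23^( - 1)*43^1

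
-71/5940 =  - 1 + 5869/5940 = -0.01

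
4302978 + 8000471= 12303449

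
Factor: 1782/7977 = 594/2659= 2^1*3^3*11^1*2659^ ( - 1 ) 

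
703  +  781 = 1484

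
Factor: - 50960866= - 2^1*11^1*17^1*89^1*1531^1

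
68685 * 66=4533210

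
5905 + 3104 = 9009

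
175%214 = 175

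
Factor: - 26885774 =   -  2^1*587^1 *22901^1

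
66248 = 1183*56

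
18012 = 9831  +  8181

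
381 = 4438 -4057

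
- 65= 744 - 809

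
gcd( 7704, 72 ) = 72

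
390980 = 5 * 78196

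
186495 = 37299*5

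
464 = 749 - 285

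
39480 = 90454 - 50974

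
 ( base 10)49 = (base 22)25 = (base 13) 3A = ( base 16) 31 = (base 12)41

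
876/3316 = 219/829 = 0.26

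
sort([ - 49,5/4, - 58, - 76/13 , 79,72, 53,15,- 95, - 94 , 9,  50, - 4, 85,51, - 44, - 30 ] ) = [-95, - 94 , - 58, -49,- 44,-30, - 76/13,-4, 5/4,9,15,50,51,53, 72,79, 85 ]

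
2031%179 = 62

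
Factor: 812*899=2^2*7^1*29^2*31^1= 729988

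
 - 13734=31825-45559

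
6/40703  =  6/40703 = 0.00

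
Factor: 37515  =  3^1 * 5^1*41^1*61^1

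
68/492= 17/123 =0.14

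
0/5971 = 0  =  0.00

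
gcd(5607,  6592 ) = 1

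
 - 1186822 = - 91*13042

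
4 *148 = 592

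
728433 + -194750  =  533683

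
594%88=66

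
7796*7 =54572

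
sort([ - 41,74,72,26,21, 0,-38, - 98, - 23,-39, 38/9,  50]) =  [ - 98, - 41, - 39 , - 38, - 23,0,38/9  ,  21, 26,50,72,74]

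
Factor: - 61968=-2^4*3^1 *1291^1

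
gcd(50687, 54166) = 7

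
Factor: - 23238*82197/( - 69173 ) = 2^1*3^4*13^( - 1)*17^(-1 )*313^(- 1)* 1291^1*9133^1= 1910093886/69173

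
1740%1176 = 564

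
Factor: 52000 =2^5*5^3*13^1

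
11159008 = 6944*1607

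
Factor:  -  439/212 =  - 2^( - 2) *53^(- 1 )*439^1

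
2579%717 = 428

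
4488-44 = 4444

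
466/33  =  466/33 = 14.12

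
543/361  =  1 + 182/361 = 1.50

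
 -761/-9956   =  761/9956= 0.08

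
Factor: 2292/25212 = 1/11  =  11^( - 1 )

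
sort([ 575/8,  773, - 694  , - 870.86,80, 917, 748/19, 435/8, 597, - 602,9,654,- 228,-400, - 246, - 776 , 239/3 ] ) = [ - 870.86,-776,-694, - 602, - 400,-246,  -  228,9 , 748/19, 435/8, 575/8, 239/3,  80,597,654, 773, 917]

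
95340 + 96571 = 191911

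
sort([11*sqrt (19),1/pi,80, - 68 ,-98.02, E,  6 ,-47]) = [-98.02, - 68,-47, 1/pi, E,6, 11*sqrt(19),80]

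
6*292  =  1752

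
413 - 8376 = - 7963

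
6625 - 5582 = 1043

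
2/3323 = 2/3323 = 0.00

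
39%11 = 6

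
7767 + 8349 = 16116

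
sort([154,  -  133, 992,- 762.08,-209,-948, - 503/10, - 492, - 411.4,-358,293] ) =[ - 948, - 762.08, - 492, - 411.4,-358, - 209, - 133,-503/10,154,293,992]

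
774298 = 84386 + 689912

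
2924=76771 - 73847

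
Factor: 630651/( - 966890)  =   -2^(  -  1)*3^1*5^( - 1)*7^1*31^( - 1 )*59^1*509^1*3119^(-1 )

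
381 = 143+238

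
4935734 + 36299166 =41234900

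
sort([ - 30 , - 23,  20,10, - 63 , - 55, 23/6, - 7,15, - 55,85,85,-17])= [ - 63,  -  55, - 55, -30, - 23, - 17, - 7,  23/6, 10 , 15,20,85, 85]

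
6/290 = 3/145 = 0.02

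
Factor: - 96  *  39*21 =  - 2^5*3^3*7^1 * 13^1 = -78624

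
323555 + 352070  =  675625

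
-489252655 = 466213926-955466581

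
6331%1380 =811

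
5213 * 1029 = 5364177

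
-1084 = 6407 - 7491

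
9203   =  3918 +5285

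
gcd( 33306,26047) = 427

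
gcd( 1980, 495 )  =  495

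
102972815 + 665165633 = 768138448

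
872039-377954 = 494085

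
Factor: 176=2^4*11^1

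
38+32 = 70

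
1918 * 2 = 3836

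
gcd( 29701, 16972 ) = 4243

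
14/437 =14/437 = 0.03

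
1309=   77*17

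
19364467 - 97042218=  - 77677751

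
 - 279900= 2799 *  ( - 100 ) 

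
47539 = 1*47539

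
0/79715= 0 = 0.00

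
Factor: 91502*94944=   2^6*3^1*23^1*43^1 * 45751^1 =8687565888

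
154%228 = 154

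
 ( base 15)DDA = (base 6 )22254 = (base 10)3130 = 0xc3a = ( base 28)3rm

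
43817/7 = 6259 + 4/7 = 6259.57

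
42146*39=1643694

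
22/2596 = 1/118 = 0.01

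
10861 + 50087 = 60948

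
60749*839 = 50968411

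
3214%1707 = 1507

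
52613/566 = 92 + 541/566 = 92.96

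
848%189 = 92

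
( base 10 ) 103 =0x67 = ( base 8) 147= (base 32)37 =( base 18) 5d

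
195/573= 65/191= 0.34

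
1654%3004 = 1654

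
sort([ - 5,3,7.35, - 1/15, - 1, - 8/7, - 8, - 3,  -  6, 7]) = [ - 8, - 6, - 5, - 3, - 8/7 , - 1 , - 1/15,3,7, 7.35]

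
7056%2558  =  1940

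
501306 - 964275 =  - 462969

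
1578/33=47 + 9/11 = 47.82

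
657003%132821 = 125719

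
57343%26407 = 4529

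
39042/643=60 + 462/643 =60.72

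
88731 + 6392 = 95123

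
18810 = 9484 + 9326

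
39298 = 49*802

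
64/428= 16/107 =0.15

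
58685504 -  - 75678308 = 134363812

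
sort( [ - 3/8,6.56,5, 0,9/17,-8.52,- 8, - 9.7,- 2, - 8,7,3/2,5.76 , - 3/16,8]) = [-9.7, - 8.52,-8, - 8,-2, - 3/8, - 3/16,  0,9/17,3/2  ,  5,5.76  ,  6.56, 7 , 8] 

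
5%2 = 1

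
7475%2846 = 1783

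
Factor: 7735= 5^1*7^1*13^1*17^1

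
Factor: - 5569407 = - 3^2 * 618823^1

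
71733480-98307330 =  - 26573850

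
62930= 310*203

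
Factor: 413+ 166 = 3^1*193^1 = 579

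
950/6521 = 950/6521 = 0.15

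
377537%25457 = 21139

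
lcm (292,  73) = 292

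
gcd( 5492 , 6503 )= 1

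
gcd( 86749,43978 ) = 1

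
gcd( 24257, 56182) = 1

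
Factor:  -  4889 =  - 4889^1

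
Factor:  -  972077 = -17^1*211^1*271^1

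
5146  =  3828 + 1318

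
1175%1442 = 1175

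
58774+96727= 155501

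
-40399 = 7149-47548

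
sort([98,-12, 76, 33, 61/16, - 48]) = [ - 48, - 12,61/16, 33, 76, 98]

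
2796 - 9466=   -  6670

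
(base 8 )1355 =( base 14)3b7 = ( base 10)749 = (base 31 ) o5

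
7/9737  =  1/1391 = 0.00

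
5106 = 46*111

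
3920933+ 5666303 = 9587236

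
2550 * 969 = 2470950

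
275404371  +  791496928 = 1066901299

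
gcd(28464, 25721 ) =1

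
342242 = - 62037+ 404279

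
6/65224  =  3/32612 = 0.00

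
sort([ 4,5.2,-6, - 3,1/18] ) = [-6, - 3, 1/18, 4,5.2 ]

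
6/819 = 2/273 = 0.01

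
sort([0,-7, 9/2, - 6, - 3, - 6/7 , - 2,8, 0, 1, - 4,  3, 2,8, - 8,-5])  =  [ - 8, - 7,-6, - 5,-4, - 3, - 2, - 6/7, 0,0,1,2,3, 9/2,  8, 8 ]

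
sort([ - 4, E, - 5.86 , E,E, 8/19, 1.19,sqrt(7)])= [- 5.86, - 4, 8/19,  1.19,sqrt( 7),E, E , E]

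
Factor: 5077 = 5077^1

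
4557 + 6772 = 11329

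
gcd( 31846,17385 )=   1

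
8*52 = 416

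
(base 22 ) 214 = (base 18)314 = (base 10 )994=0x3E2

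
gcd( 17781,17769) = 3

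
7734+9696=17430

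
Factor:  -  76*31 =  - 2356  =  - 2^2*19^1*31^1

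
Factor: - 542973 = -3^1*241^1  *751^1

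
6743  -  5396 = 1347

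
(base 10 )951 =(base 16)3B7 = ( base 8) 1667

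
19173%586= 421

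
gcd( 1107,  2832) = 3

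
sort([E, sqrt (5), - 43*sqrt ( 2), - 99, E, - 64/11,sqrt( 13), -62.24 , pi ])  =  [ - 99, - 62.24, - 43*sqrt( 2 ),-64/11, sqrt( 5), E,  E,pi, sqrt( 13 )]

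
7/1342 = 7/1342 = 0.01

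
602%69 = 50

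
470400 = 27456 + 442944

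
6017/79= 6017/79 = 76.16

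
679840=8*84980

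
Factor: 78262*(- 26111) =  - 2043499082 = - 2^1*109^1*359^1*26111^1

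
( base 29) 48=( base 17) 75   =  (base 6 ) 324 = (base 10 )124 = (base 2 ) 1111100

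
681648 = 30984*22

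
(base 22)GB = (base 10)363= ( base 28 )cr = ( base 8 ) 553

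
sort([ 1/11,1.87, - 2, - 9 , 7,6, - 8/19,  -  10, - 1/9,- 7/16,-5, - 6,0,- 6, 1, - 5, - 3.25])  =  [ - 10, - 9,  -  6, - 6,  -  5,-5, - 3.25, - 2, - 7/16,-8/19, - 1/9,0,1/11,1, 1.87,6,7 ]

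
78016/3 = 26005 + 1/3 = 26005.33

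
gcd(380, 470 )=10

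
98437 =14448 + 83989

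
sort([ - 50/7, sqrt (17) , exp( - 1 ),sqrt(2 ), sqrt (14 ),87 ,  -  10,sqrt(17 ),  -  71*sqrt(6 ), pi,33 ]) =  [  -  71 * sqrt(6) , - 10, - 50/7,exp( - 1 ),sqrt(2), pi,sqrt ( 14),sqrt(17),  sqrt(17), 33,87 ] 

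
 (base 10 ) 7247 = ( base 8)16117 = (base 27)9PB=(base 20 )I27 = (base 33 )6lk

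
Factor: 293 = 293^1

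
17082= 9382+7700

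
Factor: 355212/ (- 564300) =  - 5^ (-2)*13^1*19^( - 1)*23^1  =  -299/475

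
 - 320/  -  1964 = 80/491 =0.16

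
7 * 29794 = 208558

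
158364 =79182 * 2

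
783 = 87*9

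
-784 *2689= - 2108176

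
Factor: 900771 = 3^1*19^1*15803^1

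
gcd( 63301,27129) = 9043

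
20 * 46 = 920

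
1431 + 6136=7567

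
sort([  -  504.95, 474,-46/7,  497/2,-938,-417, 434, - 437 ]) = [ - 938, - 504.95 ,  -  437, - 417, - 46/7,497/2, 434, 474]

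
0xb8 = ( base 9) 224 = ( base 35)59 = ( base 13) 112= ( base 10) 184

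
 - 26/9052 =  - 13/4526= - 0.00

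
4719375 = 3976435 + 742940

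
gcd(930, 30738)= 6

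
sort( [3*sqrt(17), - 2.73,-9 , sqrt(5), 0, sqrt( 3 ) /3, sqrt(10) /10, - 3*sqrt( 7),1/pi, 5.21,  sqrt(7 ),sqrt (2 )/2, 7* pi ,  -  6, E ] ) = [ -9,-3*sqrt( 7 )  , - 6, - 2.73, 0, sqrt( 10 )/10,1/pi, sqrt( 3) /3, sqrt( 2 ) /2, sqrt(5), sqrt(7 ),E, 5.21,3*sqrt( 17), 7*pi ] 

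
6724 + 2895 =9619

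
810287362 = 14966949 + 795320413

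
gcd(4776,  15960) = 24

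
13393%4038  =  1279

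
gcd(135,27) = 27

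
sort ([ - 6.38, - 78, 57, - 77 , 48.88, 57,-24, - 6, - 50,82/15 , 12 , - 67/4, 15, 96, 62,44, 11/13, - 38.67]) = [-78,-77, - 50, - 38.67, - 24, - 67/4 ,  -  6.38,- 6, 11/13, 82/15, 12,15,  44, 48.88, 57,57, 62, 96]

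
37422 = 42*891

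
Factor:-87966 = - 2^1*3^5*181^1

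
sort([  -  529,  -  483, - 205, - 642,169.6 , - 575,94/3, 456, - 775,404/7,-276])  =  [ - 775, - 642,-575, - 529, - 483,- 276, - 205, 94/3,404/7,169.6,456]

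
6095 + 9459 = 15554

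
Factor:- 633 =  - 3^1 * 211^1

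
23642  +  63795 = 87437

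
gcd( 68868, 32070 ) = 6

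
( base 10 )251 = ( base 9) 308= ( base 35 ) 76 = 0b11111011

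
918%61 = 3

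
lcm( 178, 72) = 6408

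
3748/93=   40 +28/93 = 40.30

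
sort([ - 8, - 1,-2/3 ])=[- 8, - 1, - 2/3]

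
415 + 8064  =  8479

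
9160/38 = 4580/19 = 241.05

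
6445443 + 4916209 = 11361652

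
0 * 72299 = 0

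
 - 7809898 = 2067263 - 9877161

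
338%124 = 90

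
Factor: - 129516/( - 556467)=2^2 * 43^1*739^(- 1) = 172/739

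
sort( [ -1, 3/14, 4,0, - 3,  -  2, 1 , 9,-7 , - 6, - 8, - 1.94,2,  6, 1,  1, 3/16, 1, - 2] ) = [ - 8, - 7, - 6, - 3, - 2, - 2, - 1.94, - 1, 0,3/16, 3/14, 1, 1,  1, 1, 2, 4, 6, 9] 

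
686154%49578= 41640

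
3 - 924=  - 921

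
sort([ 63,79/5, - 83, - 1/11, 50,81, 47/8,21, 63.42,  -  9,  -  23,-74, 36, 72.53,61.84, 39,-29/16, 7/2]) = [ - 83, - 74,  -  23,-9,  -  29/16, - 1/11,7/2, 47/8,79/5,21, 36,39,50,61.84,63,63.42, 72.53,81 ] 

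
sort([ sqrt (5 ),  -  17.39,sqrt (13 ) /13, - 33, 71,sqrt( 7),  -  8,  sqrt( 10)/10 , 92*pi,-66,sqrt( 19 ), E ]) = [  -  66,-33, - 17.39, - 8, sqrt( 13)/13, sqrt( 10) /10,sqrt( 5),sqrt( 7), E,sqrt(19),71,92*pi ] 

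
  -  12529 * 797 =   -  9985613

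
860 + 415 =1275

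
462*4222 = 1950564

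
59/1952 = 59/1952 = 0.03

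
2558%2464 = 94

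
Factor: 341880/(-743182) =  - 2^2*3^1 * 5^1*7^1*11^( - 1)*83^(  -  1) = - 420/913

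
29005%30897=29005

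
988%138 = 22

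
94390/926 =47195/463= 101.93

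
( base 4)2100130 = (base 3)110200101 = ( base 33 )8G4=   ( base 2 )10010000011100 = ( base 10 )9244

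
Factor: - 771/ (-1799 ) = 3/7 = 3^1*7^(-1) 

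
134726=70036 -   -  64690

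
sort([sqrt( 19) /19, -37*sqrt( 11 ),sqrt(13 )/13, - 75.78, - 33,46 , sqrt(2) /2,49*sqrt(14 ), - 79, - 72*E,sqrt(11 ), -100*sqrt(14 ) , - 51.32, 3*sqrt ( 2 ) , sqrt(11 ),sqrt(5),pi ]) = [  -  100*sqrt (14),-72*E, - 37*sqrt ( 11 ),  -  79,  -  75.78, - 51.32, - 33, sqrt( 19 )/19,sqrt( 13)/13,sqrt(2)/2,sqrt(5 ),pi, sqrt ( 11),  sqrt( 11 ),3*sqrt(  2),46,49  *sqrt(14) ]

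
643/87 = 643/87=7.39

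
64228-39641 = 24587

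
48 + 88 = 136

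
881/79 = 881/79 = 11.15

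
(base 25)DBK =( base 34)79M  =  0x20e4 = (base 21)J1K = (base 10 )8420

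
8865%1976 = 961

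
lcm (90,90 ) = 90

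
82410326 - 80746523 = 1663803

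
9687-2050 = 7637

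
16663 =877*19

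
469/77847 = 67/11121 =0.01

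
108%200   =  108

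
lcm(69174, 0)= 0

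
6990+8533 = 15523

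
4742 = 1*4742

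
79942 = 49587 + 30355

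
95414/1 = 95414 = 95414.00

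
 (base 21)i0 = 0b101111010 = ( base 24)fi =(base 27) E0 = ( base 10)378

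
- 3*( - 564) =1692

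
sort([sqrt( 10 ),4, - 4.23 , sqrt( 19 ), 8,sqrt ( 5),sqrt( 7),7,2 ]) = [ - 4.23,2, sqrt ( 5 ),  sqrt( 7 ), sqrt( 10),4, sqrt(19 ), 7, 8 ]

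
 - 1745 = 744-2489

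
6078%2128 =1822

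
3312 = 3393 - 81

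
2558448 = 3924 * 652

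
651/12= 54+1/4 = 54.25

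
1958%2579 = 1958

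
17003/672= 2429/96 = 25.30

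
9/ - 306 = -1/34 = - 0.03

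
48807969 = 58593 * 833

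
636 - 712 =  - 76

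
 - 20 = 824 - 844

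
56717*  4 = 226868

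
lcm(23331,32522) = 1073226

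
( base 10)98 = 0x62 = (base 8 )142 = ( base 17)5D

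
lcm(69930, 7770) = 69930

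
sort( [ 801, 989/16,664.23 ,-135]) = [ - 135  ,  989/16,  664.23, 801]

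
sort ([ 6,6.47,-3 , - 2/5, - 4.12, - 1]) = [-4.12,-3,  -  1, - 2/5, 6,6.47 ] 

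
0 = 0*8902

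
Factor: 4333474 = 2^1*311^1*6967^1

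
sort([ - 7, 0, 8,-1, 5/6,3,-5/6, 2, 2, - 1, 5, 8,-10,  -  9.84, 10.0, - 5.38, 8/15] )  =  [-10, - 9.84  ,  -  7,-5.38, - 1,  -  1, - 5/6,0, 8/15, 5/6, 2 , 2, 3, 5 , 8 , 8, 10.0] 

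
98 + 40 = 138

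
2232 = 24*93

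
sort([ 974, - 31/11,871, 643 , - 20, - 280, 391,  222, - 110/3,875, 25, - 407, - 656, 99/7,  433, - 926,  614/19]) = [ - 926, - 656, - 407 , - 280,-110/3,-20,-31/11, 99/7, 25, 614/19, 222,391, 433, 643 , 871,875, 974]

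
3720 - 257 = 3463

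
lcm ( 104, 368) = 4784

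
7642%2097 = 1351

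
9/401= 9/401 = 0.02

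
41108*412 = 16936496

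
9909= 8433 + 1476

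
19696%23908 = 19696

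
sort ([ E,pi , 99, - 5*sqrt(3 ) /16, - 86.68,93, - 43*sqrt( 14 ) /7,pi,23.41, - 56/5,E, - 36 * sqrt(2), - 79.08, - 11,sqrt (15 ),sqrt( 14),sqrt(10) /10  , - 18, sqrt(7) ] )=[ - 86.68, - 79.08,-36*sqrt( 2), - 43*sqrt( 14 ) /7,-18, - 56/5, - 11, - 5*sqrt(3 ) /16,sqrt( 10 )/10,sqrt( 7),E, E,pi, pi , sqrt( 14 ) , sqrt( 15),23.41,93,99]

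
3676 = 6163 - 2487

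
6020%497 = 56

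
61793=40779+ 21014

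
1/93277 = 1/93277 =0.00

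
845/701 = 845/701 = 1.21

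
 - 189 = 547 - 736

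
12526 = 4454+8072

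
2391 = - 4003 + 6394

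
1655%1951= 1655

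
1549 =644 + 905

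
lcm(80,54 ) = 2160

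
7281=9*809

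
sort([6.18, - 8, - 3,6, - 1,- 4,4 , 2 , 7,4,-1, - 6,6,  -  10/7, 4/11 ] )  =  [ - 8, - 6 , - 4,- 3, - 10/7, - 1, - 1,4/11, 2,  4, 4,6,6, 6.18,7 ] 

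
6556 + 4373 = 10929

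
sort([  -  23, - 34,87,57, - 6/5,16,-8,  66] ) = [-34,  -  23, - 8, - 6/5,16  ,  57,66, 87 ] 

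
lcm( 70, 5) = 70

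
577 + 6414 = 6991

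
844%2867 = 844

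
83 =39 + 44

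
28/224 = 1/8 = 0.12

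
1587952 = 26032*61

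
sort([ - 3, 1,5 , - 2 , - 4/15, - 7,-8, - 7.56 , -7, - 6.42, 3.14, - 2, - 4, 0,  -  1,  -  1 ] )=[ - 8,  -  7.56, - 7, - 7, - 6.42,  -  4, - 3, - 2,  -  2,- 1, - 1 ,-4/15, 0,1, 3.14,5] 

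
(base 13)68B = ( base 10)1129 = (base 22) 277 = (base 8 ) 2151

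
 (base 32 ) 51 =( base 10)161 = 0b10100001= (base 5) 1121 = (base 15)ab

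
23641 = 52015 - 28374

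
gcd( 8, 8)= 8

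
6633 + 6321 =12954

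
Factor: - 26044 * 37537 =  - 977613628 = - 2^2*17^1*383^1*  37537^1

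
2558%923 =712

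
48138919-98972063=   -50833144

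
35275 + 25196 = 60471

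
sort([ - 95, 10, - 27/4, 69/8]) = [  -  95, - 27/4, 69/8, 10 ]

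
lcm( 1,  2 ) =2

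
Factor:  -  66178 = -2^1*7^1*29^1 * 163^1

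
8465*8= 67720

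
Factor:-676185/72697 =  - 3^1*5^1*61^1*139^(  -  1 )*523^( - 1)*739^1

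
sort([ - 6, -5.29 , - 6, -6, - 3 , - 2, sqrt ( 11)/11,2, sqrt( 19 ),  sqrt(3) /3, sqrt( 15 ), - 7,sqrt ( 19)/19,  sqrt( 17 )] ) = [ - 7, - 6,-6, - 6, - 5.29 , - 3,- 2,sqrt( 19) /19,sqrt( 11 )/11, sqrt( 3)/3, 2 , sqrt(15 ), sqrt( 17 ),sqrt(19)]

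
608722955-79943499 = 528779456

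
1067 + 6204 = 7271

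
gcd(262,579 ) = 1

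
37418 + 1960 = 39378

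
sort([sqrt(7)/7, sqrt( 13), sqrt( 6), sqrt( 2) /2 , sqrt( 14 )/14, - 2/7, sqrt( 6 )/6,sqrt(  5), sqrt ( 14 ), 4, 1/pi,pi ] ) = [ - 2/7, sqrt( 14 )/14,1/pi , sqrt( 7 ) /7, sqrt(6 )/6,sqrt( 2 )/2,sqrt(5 ),sqrt( 6 ),pi,sqrt( 13),sqrt( 14 ), 4]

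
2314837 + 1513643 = 3828480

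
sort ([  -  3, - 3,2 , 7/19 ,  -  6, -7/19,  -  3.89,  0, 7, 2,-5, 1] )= [ - 6,  -  5 , - 3.89, - 3, - 3, - 7/19,0,7/19, 1,2,2, 7 ] 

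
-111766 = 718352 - 830118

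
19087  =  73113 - 54026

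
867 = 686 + 181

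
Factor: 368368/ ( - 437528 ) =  - 506/601 = -2^1*11^1*23^1*601^( - 1)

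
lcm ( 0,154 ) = 0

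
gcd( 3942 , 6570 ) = 1314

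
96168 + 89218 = 185386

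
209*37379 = 7812211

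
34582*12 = 414984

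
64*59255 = 3792320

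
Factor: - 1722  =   - 2^1*3^1*7^1 * 41^1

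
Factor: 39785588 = 2^2*59^1* 263^1*641^1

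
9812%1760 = 1012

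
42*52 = 2184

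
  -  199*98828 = - 19666772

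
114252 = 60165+54087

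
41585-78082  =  -36497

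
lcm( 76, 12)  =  228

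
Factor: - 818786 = - 2^1 *19^1*29^1* 743^1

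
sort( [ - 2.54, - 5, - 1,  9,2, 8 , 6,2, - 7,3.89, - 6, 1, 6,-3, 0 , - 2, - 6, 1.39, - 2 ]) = [-7, - 6,-6, - 5, - 3, - 2.54, - 2, - 2, - 1, 0,1, 1.39, 2, 2, 3.89,6, 6,8, 9] 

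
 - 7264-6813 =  - 14077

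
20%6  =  2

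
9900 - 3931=5969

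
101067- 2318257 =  -2217190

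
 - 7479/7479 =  - 1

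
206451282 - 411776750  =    -  205325468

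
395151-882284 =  - 487133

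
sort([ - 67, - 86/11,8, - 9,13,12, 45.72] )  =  [-67, - 9 , - 86/11, 8, 12,13,45.72]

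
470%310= 160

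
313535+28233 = 341768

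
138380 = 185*748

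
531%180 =171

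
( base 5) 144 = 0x31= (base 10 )49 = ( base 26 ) 1N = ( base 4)301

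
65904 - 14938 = 50966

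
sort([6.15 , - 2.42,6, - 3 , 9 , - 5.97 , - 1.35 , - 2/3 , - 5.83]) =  [ - 5.97,-5.83, - 3,-2.42, - 1.35 , - 2/3, 6 , 6.15,9]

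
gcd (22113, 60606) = 819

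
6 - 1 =5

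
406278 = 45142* 9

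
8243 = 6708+1535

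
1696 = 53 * 32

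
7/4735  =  7/4735 = 0.00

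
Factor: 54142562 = 2^1*131^1*206651^1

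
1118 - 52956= -51838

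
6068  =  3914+2154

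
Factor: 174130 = 2^1*5^1*11^1*1583^1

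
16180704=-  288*( - 56183) 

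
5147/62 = 83 + 1/62=83.02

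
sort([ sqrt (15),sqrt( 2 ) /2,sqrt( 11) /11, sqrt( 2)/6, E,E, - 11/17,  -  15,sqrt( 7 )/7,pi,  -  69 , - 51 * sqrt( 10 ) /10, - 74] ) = [ - 74  , - 69,  -  51*sqrt( 10 ) /10, - 15,- 11/17, sqrt(2)/6,sqrt( 11) /11,sqrt( 7 )/7, sqrt( 2 )/2,E,E, pi,sqrt( 15) ]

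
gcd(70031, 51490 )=1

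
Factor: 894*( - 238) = -212772 =- 2^2 *3^1 * 7^1*17^1*149^1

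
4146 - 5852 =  -1706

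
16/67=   16/67 = 0.24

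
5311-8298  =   - 2987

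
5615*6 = 33690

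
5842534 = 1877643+3964891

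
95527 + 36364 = 131891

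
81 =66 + 15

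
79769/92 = 79769/92=867.05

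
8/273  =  8/273 = 0.03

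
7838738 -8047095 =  - 208357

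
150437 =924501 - 774064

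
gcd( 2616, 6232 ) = 8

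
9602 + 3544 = 13146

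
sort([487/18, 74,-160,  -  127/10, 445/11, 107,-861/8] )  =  [ - 160 ,  -  861/8,  -  127/10,487/18,445/11,74, 107]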